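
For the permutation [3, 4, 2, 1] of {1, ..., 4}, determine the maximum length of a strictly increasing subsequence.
2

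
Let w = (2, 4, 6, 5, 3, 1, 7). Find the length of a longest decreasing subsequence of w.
4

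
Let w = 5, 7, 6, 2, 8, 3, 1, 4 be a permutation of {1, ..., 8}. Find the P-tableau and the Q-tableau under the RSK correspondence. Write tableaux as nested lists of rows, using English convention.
Insert each entry of the permutation into P by Schensted row insertion, recording in Q the position of each new cell.

After inserting 5: P = [[5]].
After inserting 7: P = [[5, 7]].
After inserting 6: P = [[5, 6], [7]].
After inserting 2: P = [[2, 6], [5], [7]].
After inserting 8: P = [[2, 6, 8], [5], [7]].
After inserting 3: P = [[2, 3, 8], [5, 6], [7]].
After inserting 1: P = [[1, 3, 8], [2, 6], [5], [7]].
After inserting 4: P = [[1, 3, 4], [2, 6, 8], [5], [7]].

So P = [[1, 3, 4], [2, 6, 8], [5], [7]], Q = [[1, 2, 5], [3, 6, 8], [4], [7]].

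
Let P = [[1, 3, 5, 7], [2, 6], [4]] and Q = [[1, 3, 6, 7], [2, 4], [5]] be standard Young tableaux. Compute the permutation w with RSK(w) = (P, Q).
4 2 6 3 1 5 7

Reverse RSK: for i = n, n-1, ..., 1, locate i in Q, remove the corresponding corner cell from P, and reverse-bump its entry up through P; the value ejected from row 1 is w(i).

So w = 4 2 6 3 1 5 7.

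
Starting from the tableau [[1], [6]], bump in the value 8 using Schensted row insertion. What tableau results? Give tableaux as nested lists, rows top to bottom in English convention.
[[1, 8], [6]]

8 is larger than every entry of row 1, so it is appended to row 1. The new tableau is [[1, 8], [6]].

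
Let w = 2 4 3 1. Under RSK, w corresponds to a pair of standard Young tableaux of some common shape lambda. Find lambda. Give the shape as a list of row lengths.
Row-insert each entry into an empty tableau.

After inserting 2: P = [[2]].
After inserting 4: P = [[2, 4]].
After inserting 3: P = [[2, 3], [4]].
After inserting 1: P = [[1, 3], [2], [4]].

The final insertion tableau P = [[1, 3], [2], [4]] has shape [2, 1, 1].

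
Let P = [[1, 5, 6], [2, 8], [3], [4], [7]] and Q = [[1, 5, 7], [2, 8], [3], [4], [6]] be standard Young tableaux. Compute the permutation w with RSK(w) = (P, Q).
7 4 3 2 5 1 8 6

Reverse the RSK construction: for i from n down to 1, find the cell of Q containing i, remove the entry at that cell from P, and reverse-bump it up through P; the value ejected from row 1 is w(i).

Step i=8: Q has 8 at row 2, column 2; remove 8 from row 2 of P and reverse-bump: 8 enters row 1 and ejects 6. So w(8) = 6. P is now [[1, 5, 8], [2], [3], [4], [7]].
Step i=7: Q has 7 at row 1, column 3; remove that cell from P, ejecting 8. So w(7) = 8. P is now [[1, 5], [2], [3], [4], [7]].
Step i=6: Q has 6 at row 5, column 1; remove 7 from row 5 of P and reverse-bump: 7 enters row 4 and ejects 4; 4 enters row 3 and ejects 3; 3 enters row 2 and ejects 2; 2 enters row 1 and ejects 1. So w(6) = 1. P is now [[2, 5], [3], [4], [7]].
Step i=5: Q has 5 at row 1, column 2; remove that cell from P, ejecting 5. So w(5) = 5. P is now [[2], [3], [4], [7]].
Step i=4: Q has 4 at row 4, column 1; remove 7 from row 4 of P and reverse-bump: 7 enters row 3 and ejects 4; 4 enters row 2 and ejects 3; 3 enters row 1 and ejects 2. So w(4) = 2. P is now [[3], [4], [7]].
Step i=3: Q has 3 at row 3, column 1; remove 7 from row 3 of P and reverse-bump: 7 enters row 2 and ejects 4; 4 enters row 1 and ejects 3. So w(3) = 3. P is now [[4], [7]].
Step i=2: Q has 2 at row 2, column 1; remove 7 from row 2 of P and reverse-bump: 7 enters row 1 and ejects 4. So w(2) = 4. P is now [[7]].
Step i=1: Q has 1 at row 1, column 1; remove that cell from P, ejecting 7. So w(1) = 7. P is now [].

So w = 7 4 3 2 5 1 8 6.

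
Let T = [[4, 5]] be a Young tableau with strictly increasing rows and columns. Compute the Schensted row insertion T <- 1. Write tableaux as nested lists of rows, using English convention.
[[1, 5], [4]]

In row 1, 1 replaces 4 (the leftmost entry greater than 1); 4 is bumped to row 2. 4 starts a new row 2. The new tableau is [[1, 5], [4]].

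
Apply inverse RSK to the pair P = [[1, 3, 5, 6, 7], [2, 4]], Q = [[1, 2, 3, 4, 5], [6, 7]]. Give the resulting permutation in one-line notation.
Reverse the RSK construction: for i from n down to 1, find the cell of Q containing i, remove the entry at that cell from P, and reverse-bump it up through P; the value ejected from row 1 is w(i).

Step i=7: Q has 7 at row 2, column 2; remove 4 from row 2 of P and reverse-bump: 4 enters row 1 and ejects 3. So w(7) = 3. P is now [[1, 4, 5, 6, 7], [2]].
Step i=6: Q has 6 at row 2, column 1; remove 2 from row 2 of P and reverse-bump: 2 enters row 1 and ejects 1. So w(6) = 1. P is now [[2, 4, 5, 6, 7]].
Step i=5: Q has 5 at row 1, column 5; remove that cell from P, ejecting 7. So w(5) = 7. P is now [[2, 4, 5, 6]].
Step i=4: Q has 4 at row 1, column 4; remove that cell from P, ejecting 6. So w(4) = 6. P is now [[2, 4, 5]].
Step i=3: Q has 3 at row 1, column 3; remove that cell from P, ejecting 5. So w(3) = 5. P is now [[2, 4]].
Step i=2: Q has 2 at row 1, column 2; remove that cell from P, ejecting 4. So w(2) = 4. P is now [[2]].
Step i=1: Q has 1 at row 1, column 1; remove that cell from P, ejecting 2. So w(1) = 2. P is now [].

So w = 2 4 5 6 7 1 3.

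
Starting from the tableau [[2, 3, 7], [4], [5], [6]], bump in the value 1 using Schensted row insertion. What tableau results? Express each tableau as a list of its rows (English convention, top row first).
[[1, 3, 7], [2], [4], [5], [6]]

In row 1, 1 replaces 2 (the leftmost entry greater than 1); 2 is bumped to row 2. In row 2, 2 replaces 4 (the leftmost entry greater than 2); 4 is bumped to row 3. In row 3, 4 replaces 5 (the leftmost entry greater than 4); 5 is bumped to row 4. In row 4, 5 replaces 6 (the leftmost entry greater than 5); 6 is bumped to row 5. 6 starts a new row 5. The new tableau is [[1, 3, 7], [2], [4], [5], [6]].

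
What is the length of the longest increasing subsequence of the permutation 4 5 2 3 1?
2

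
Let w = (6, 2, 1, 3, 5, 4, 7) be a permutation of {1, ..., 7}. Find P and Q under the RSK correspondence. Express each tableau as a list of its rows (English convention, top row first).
P = [[1, 3, 4, 7], [2, 5], [6]], Q = [[1, 4, 5, 7], [2, 6], [3]]

Insert each entry of the permutation into P by Schensted row insertion, recording in Q the position of each new cell.

Insert 6: appended to row 1. P = [[6]], Q = [[1]].
Insert 2: 2 bumps 6 from row 1; 6 starts row 2. P = [[2], [6]], Q = [[1], [2]].
Insert 1: 1 bumps 2 from row 1; 2 bumps 6 from row 2; 6 starts row 3. P = [[1], [2], [6]], Q = [[1], [2], [3]].
Insert 3: appended to row 1. P = [[1, 3], [2], [6]], Q = [[1, 4], [2], [3]].
Insert 5: appended to row 1. P = [[1, 3, 5], [2], [6]], Q = [[1, 4, 5], [2], [3]].
Insert 4: 4 bumps 5 from row 1; 5 appends to row 2. P = [[1, 3, 4], [2, 5], [6]], Q = [[1, 4, 5], [2, 6], [3]].
Insert 7: appended to row 1. P = [[1, 3, 4, 7], [2, 5], [6]], Q = [[1, 4, 5, 7], [2, 6], [3]].

So P = [[1, 3, 4, 7], [2, 5], [6]], Q = [[1, 4, 5, 7], [2, 6], [3]].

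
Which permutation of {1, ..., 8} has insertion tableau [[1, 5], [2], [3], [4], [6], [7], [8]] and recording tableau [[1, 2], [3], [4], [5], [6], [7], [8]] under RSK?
4 8 7 6 5 3 2 1

Reverse RSK: for i = n, n-1, ..., 1, locate i in Q, remove the corresponding corner cell from P, and reverse-bump its entry up through P; the value ejected from row 1 is w(i).

So w = 4 8 7 6 5 3 2 1.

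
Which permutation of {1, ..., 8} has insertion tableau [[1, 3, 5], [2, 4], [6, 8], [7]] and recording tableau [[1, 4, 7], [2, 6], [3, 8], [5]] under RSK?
Reverse the RSK construction: for i from n down to 1, find the cell of Q containing i, remove the entry at that cell from P, and reverse-bump it up through P; the value ejected from row 1 is w(i).

Step i=8: Q has 8 at row 3, column 2; remove 8 from row 3 of P and reverse-bump: 8 enters row 2 and ejects 4; 4 enters row 1 and ejects 3. So w(8) = 3. P is now [[1, 4, 5], [2, 8], [6], [7]].
Step i=7: Q has 7 at row 1, column 3; remove that cell from P, ejecting 5. So w(7) = 5. P is now [[1, 4], [2, 8], [6], [7]].
Step i=6: Q has 6 at row 2, column 2; remove 8 from row 2 of P and reverse-bump: 8 enters row 1 and ejects 4. So w(6) = 4. P is now [[1, 8], [2], [6], [7]].
Step i=5: Q has 5 at row 4, column 1; remove 7 from row 4 of P and reverse-bump: 7 enters row 3 and ejects 6; 6 enters row 2 and ejects 2; 2 enters row 1 and ejects 1. So w(5) = 1. P is now [[2, 8], [6], [7]].
Step i=4: Q has 4 at row 1, column 2; remove that cell from P, ejecting 8. So w(4) = 8. P is now [[2], [6], [7]].
Step i=3: Q has 3 at row 3, column 1; remove 7 from row 3 of P and reverse-bump: 7 enters row 2 and ejects 6; 6 enters row 1 and ejects 2. So w(3) = 2. P is now [[6], [7]].
Step i=2: Q has 2 at row 2, column 1; remove 7 from row 2 of P and reverse-bump: 7 enters row 1 and ejects 6. So w(2) = 6. P is now [[7]].
Step i=1: Q has 1 at row 1, column 1; remove that cell from P, ejecting 7. So w(1) = 7. P is now [].

So w = 7 6 2 8 1 4 5 3.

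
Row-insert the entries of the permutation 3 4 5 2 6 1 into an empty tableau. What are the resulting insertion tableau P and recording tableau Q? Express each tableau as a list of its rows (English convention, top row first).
P = [[1, 4, 5, 6], [2], [3]], Q = [[1, 2, 3, 5], [4], [6]]

Insert each entry of the permutation into P by Schensted row insertion, recording in Q the position of each new cell.

Insert 3: appended to row 1. P = [[3]].
Insert 4: appended to row 1. P = [[3, 4]].
Insert 5: appended to row 1. P = [[3, 4, 5]].
Insert 2: 2 bumps 3 from row 1; 3 starts row 2. P = [[2, 4, 5], [3]].
Insert 6: appended to row 1. P = [[2, 4, 5, 6], [3]].
Insert 1: 1 bumps 2 from row 1; 2 bumps 3 from row 2; 3 starts row 3. P = [[1, 4, 5, 6], [2], [3]].

So P = [[1, 4, 5, 6], [2], [3]], Q = [[1, 2, 3, 5], [4], [6]].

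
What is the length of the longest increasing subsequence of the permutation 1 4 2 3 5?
4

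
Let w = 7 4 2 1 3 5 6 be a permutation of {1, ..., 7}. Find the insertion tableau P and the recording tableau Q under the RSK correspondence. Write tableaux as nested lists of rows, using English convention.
P = [[1, 3, 5, 6], [2], [4], [7]], Q = [[1, 5, 6, 7], [2], [3], [4]]

Insert each entry of the permutation into P by Schensted row insertion, recording in Q the position of each new cell.

Insert 7: appended to row 1. P = [[7]].
Insert 4: 4 bumps 7 from row 1; 7 starts row 2. P = [[4], [7]].
Insert 2: 2 bumps 4 from row 1; 4 bumps 7 from row 2; 7 starts row 3. P = [[2], [4], [7]].
Insert 1: 1 bumps 2 from row 1; 2 bumps 4 from row 2; 4 bumps 7 from row 3; 7 starts row 4. P = [[1], [2], [4], [7]].
Insert 3: appended to row 1. P = [[1, 3], [2], [4], [7]].
Insert 5: appended to row 1. P = [[1, 3, 5], [2], [4], [7]].
Insert 6: appended to row 1. P = [[1, 3, 5, 6], [2], [4], [7]].

So P = [[1, 3, 5, 6], [2], [4], [7]], Q = [[1, 5, 6, 7], [2], [3], [4]].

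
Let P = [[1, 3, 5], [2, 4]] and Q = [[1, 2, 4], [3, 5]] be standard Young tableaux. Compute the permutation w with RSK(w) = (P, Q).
Reverse the RSK construction: for i from n down to 1, find the cell of Q containing i, remove the entry at that cell from P, and reverse-bump it up through P; the value ejected from row 1 is w(i).

Step i=5: Q has 5 at row 2, column 2; remove 4 from row 2 of P and reverse-bump: 4 enters row 1 and ejects 3. So w(5) = 3. P is now [[1, 4, 5], [2]].
Step i=4: Q has 4 at row 1, column 3; remove that cell from P, ejecting 5. So w(4) = 5. P is now [[1, 4], [2]].
Step i=3: Q has 3 at row 2, column 1; remove 2 from row 2 of P and reverse-bump: 2 enters row 1 and ejects 1. So w(3) = 1. P is now [[2, 4]].
Step i=2: Q has 2 at row 1, column 2; remove that cell from P, ejecting 4. So w(2) = 4. P is now [[2]].
Step i=1: Q has 1 at row 1, column 1; remove that cell from P, ejecting 2. So w(1) = 2. P is now [].

So w = 2 4 1 5 3.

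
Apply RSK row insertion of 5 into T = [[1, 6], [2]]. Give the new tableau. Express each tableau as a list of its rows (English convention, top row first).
[[1, 5], [2, 6]]

In row 1, 5 replaces 6 (the leftmost entry greater than 5); 6 is bumped to row 2. 6 is appended to row 2. The new tableau is [[1, 5], [2, 6]].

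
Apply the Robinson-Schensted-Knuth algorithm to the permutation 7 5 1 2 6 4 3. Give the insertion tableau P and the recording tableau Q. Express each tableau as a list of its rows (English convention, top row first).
Insert each entry of the permutation into P by Schensted row insertion, recording in Q the position of each new cell.

Insert 7: appended to row 1. P = [[7]].
Insert 5: 5 bumps 7 from row 1; 7 starts row 2. P = [[5], [7]].
Insert 1: 1 bumps 5 from row 1; 5 bumps 7 from row 2; 7 starts row 3. P = [[1], [5], [7]].
Insert 2: appended to row 1. P = [[1, 2], [5], [7]].
Insert 6: appended to row 1. P = [[1, 2, 6], [5], [7]].
Insert 4: 4 bumps 6 from row 1; 6 appends to row 2. P = [[1, 2, 4], [5, 6], [7]].
Insert 3: 3 bumps 4 from row 1; 4 bumps 5 from row 2; 5 bumps 7 from row 3; 7 starts row 4. P = [[1, 2, 3], [4, 6], [5], [7]].

So P = [[1, 2, 3], [4, 6], [5], [7]], Q = [[1, 4, 5], [2, 6], [3], [7]].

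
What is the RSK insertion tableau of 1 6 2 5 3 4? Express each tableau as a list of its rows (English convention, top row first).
After inserting 1: P = [[1]].
After inserting 6: P = [[1, 6]].
After inserting 2: P = [[1, 2], [6]].
After inserting 5: P = [[1, 2, 5], [6]].
After inserting 3: P = [[1, 2, 3], [5], [6]].
After inserting 4: P = [[1, 2, 3, 4], [5], [6]].

So P = [[1, 2, 3, 4], [5], [6]].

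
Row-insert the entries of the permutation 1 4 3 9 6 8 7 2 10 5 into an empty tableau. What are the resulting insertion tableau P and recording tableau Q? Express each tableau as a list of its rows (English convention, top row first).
P = [[1, 2, 5, 7, 10], [3, 6], [4, 8], [9]], Q = [[1, 2, 4, 6, 9], [3, 5], [7, 10], [8]]

Insert each entry of the permutation into P by Schensted row insertion, recording in Q the position of each new cell.

Insert 1: appended to row 1. P = [[1]], Q = [[1]].
Insert 4: appended to row 1. P = [[1, 4]], Q = [[1, 2]].
Insert 3: 3 bumps 4 from row 1; 4 starts row 2. P = [[1, 3], [4]], Q = [[1, 2], [3]].
Insert 9: appended to row 1. P = [[1, 3, 9], [4]], Q = [[1, 2, 4], [3]].
Insert 6: 6 bumps 9 from row 1; 9 appends to row 2. P = [[1, 3, 6], [4, 9]], Q = [[1, 2, 4], [3, 5]].
Insert 8: appended to row 1. P = [[1, 3, 6, 8], [4, 9]], Q = [[1, 2, 4, 6], [3, 5]].
Insert 7: 7 bumps 8 from row 1; 8 bumps 9 from row 2; 9 starts row 3. P = [[1, 3, 6, 7], [4, 8], [9]], Q = [[1, 2, 4, 6], [3, 5], [7]].
Insert 2: 2 bumps 3 from row 1; 3 bumps 4 from row 2; 4 bumps 9 from row 3; 9 starts row 4. P = [[1, 2, 6, 7], [3, 8], [4], [9]], Q = [[1, 2, 4, 6], [3, 5], [7], [8]].
Insert 10: appended to row 1. P = [[1, 2, 6, 7, 10], [3, 8], [4], [9]], Q = [[1, 2, 4, 6, 9], [3, 5], [7], [8]].
Insert 5: 5 bumps 6 from row 1; 6 bumps 8 from row 2; 8 appends to row 3. P = [[1, 2, 5, 7, 10], [3, 6], [4, 8], [9]], Q = [[1, 2, 4, 6, 9], [3, 5], [7, 10], [8]].

So P = [[1, 2, 5, 7, 10], [3, 6], [4, 8], [9]], Q = [[1, 2, 4, 6, 9], [3, 5], [7, 10], [8]].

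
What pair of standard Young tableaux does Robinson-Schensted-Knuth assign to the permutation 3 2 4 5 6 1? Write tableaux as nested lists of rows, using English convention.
P = [[1, 4, 5, 6], [2], [3]], Q = [[1, 3, 4, 5], [2], [6]]

Insert each entry of the permutation into P by Schensted row insertion, recording in Q the position of each new cell.

Insert 3: appended to row 1. P = [[3]].
Insert 2: 2 bumps 3 from row 1; 3 starts row 2. P = [[2], [3]].
Insert 4: appended to row 1. P = [[2, 4], [3]].
Insert 5: appended to row 1. P = [[2, 4, 5], [3]].
Insert 6: appended to row 1. P = [[2, 4, 5, 6], [3]].
Insert 1: 1 bumps 2 from row 1; 2 bumps 3 from row 2; 3 starts row 3. P = [[1, 4, 5, 6], [2], [3]].

So P = [[1, 4, 5, 6], [2], [3]], Q = [[1, 3, 4, 5], [2], [6]].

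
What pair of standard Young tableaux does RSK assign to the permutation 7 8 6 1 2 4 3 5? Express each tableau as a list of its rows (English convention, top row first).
P = [[1, 2, 3, 5], [4, 8], [6], [7]], Q = [[1, 2, 6, 8], [3, 5], [4], [7]]

Insert each entry of the permutation into P by Schensted row insertion, recording in Q the position of each new cell.

Insert 7: appended to row 1. P = [[7]].
Insert 8: appended to row 1. P = [[7, 8]].
Insert 6: 6 bumps 7 from row 1; 7 starts row 2. P = [[6, 8], [7]].
Insert 1: 1 bumps 6 from row 1; 6 bumps 7 from row 2; 7 starts row 3. P = [[1, 8], [6], [7]].
Insert 2: 2 bumps 8 from row 1; 8 appends to row 2. P = [[1, 2], [6, 8], [7]].
Insert 4: appended to row 1. P = [[1, 2, 4], [6, 8], [7]].
Insert 3: 3 bumps 4 from row 1; 4 bumps 6 from row 2; 6 bumps 7 from row 3; 7 starts row 4. P = [[1, 2, 3], [4, 8], [6], [7]].
Insert 5: appended to row 1. P = [[1, 2, 3, 5], [4, 8], [6], [7]].

So P = [[1, 2, 3, 5], [4, 8], [6], [7]], Q = [[1, 2, 6, 8], [3, 5], [4], [7]].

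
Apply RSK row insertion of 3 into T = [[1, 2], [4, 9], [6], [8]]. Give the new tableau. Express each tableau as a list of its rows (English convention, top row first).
[[1, 2, 3], [4, 9], [6], [8]]

3 is larger than every entry of row 1, so it is appended to row 1. The new tableau is [[1, 2, 3], [4, 9], [6], [8]].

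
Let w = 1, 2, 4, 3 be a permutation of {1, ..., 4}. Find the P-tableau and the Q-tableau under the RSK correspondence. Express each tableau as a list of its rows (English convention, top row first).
Insert each entry of the permutation into P by Schensted row insertion, recording in Q the position of each new cell.

Insert 1: appended to row 1. P = [[1]], Q = [[1]].
Insert 2: appended to row 1. P = [[1, 2]], Q = [[1, 2]].
Insert 4: appended to row 1. P = [[1, 2, 4]], Q = [[1, 2, 3]].
Insert 3: 3 bumps 4 from row 1; 4 starts row 2. P = [[1, 2, 3], [4]], Q = [[1, 2, 3], [4]].

So P = [[1, 2, 3], [4]], Q = [[1, 2, 3], [4]].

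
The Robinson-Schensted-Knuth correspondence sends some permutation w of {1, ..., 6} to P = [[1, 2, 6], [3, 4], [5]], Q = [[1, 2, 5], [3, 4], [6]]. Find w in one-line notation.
Reverse the RSK construction: for i from n down to 1, find the cell of Q containing i, remove the entry at that cell from P, and reverse-bump it up through P; the value ejected from row 1 is w(i).

Step i=6: Q has 6 at row 3, column 1; remove 5 from row 3 of P and reverse-bump: 5 enters row 2 and ejects 4; 4 enters row 1 and ejects 2. So w(6) = 2. P is now [[1, 4, 6], [3, 5]].
Step i=5: Q has 5 at row 1, column 3; remove that cell from P, ejecting 6. So w(5) = 6. P is now [[1, 4], [3, 5]].
Step i=4: Q has 4 at row 2, column 2; remove 5 from row 2 of P and reverse-bump: 5 enters row 1 and ejects 4. So w(4) = 4. P is now [[1, 5], [3]].
Step i=3: Q has 3 at row 2, column 1; remove 3 from row 2 of P and reverse-bump: 3 enters row 1 and ejects 1. So w(3) = 1. P is now [[3, 5]].
Step i=2: Q has 2 at row 1, column 2; remove that cell from P, ejecting 5. So w(2) = 5. P is now [[3]].
Step i=1: Q has 1 at row 1, column 1; remove that cell from P, ejecting 3. So w(1) = 3. P is now [].

So w = 3 5 1 4 6 2.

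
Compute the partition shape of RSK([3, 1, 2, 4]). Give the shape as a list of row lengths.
Row-insert each entry into an empty tableau.

After inserting 3: P = [[3]].
After inserting 1: P = [[1], [3]].
After inserting 2: P = [[1, 2], [3]].
After inserting 4: P = [[1, 2, 4], [3]].

The final insertion tableau P = [[1, 2, 4], [3]] has shape [3, 1].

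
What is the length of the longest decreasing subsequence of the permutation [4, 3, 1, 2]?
3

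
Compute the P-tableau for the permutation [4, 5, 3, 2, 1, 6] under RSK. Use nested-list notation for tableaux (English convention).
Insert 4: appended to row 1. P = [[4]].
Insert 5: appended to row 1. P = [[4, 5]].
Insert 3: 3 bumps 4 from row 1; 4 starts row 2. P = [[3, 5], [4]].
Insert 2: 2 bumps 3 from row 1; 3 bumps 4 from row 2; 4 starts row 3. P = [[2, 5], [3], [4]].
Insert 1: 1 bumps 2 from row 1; 2 bumps 3 from row 2; 3 bumps 4 from row 3; 4 starts row 4. P = [[1, 5], [2], [3], [4]].
Insert 6: appended to row 1. P = [[1, 5, 6], [2], [3], [4]].

So P = [[1, 5, 6], [2], [3], [4]].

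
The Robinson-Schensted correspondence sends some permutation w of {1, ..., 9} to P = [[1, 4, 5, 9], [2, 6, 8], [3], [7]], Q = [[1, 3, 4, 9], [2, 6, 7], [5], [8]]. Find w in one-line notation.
7 3 6 8 2 4 5 1 9

Reverse RSK: for i = n, n-1, ..., 1, locate i in Q, remove the corresponding corner cell from P, and reverse-bump its entry up through P; the value ejected from row 1 is w(i).

So w = 7 3 6 8 2 4 5 1 9.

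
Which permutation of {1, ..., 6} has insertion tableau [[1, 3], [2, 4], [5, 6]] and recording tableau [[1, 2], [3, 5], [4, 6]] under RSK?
5 6 2 1 4 3

Reverse RSK: for i = n, n-1, ..., 1, locate i in Q, remove the corresponding corner cell from P, and reverse-bump its entry up through P; the value ejected from row 1 is w(i).

So w = 5 6 2 1 4 3.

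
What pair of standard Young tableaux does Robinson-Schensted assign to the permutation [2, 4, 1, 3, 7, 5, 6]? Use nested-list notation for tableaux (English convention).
P = [[1, 3, 5, 6], [2, 4, 7]], Q = [[1, 2, 5, 7], [3, 4, 6]]

Insert each entry of the permutation into P by Schensted row insertion, recording in Q the position of each new cell.

Insert 2: appended to row 1. P = [[2]], Q = [[1]].
Insert 4: appended to row 1. P = [[2, 4]], Q = [[1, 2]].
Insert 1: 1 bumps 2 from row 1; 2 starts row 2. P = [[1, 4], [2]], Q = [[1, 2], [3]].
Insert 3: 3 bumps 4 from row 1; 4 appends to row 2. P = [[1, 3], [2, 4]], Q = [[1, 2], [3, 4]].
Insert 7: appended to row 1. P = [[1, 3, 7], [2, 4]], Q = [[1, 2, 5], [3, 4]].
Insert 5: 5 bumps 7 from row 1; 7 appends to row 2. P = [[1, 3, 5], [2, 4, 7]], Q = [[1, 2, 5], [3, 4, 6]].
Insert 6: appended to row 1. P = [[1, 3, 5, 6], [2, 4, 7]], Q = [[1, 2, 5, 7], [3, 4, 6]].

So P = [[1, 3, 5, 6], [2, 4, 7]], Q = [[1, 2, 5, 7], [3, 4, 6]].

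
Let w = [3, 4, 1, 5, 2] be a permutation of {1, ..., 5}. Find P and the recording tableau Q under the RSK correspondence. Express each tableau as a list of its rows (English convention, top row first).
Insert each entry of the permutation into P by Schensted row insertion, recording in Q the position of each new cell.

Insert 3: appended to row 1. P = [[3]].
Insert 4: appended to row 1. P = [[3, 4]].
Insert 1: 1 bumps 3 from row 1; 3 starts row 2. P = [[1, 4], [3]].
Insert 5: appended to row 1. P = [[1, 4, 5], [3]].
Insert 2: 2 bumps 4 from row 1; 4 appends to row 2. P = [[1, 2, 5], [3, 4]].

So P = [[1, 2, 5], [3, 4]], Q = [[1, 2, 4], [3, 5]].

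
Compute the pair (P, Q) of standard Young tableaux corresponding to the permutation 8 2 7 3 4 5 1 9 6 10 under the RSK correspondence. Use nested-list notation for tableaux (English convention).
P = [[1, 3, 4, 5, 6, 10], [2, 9], [7], [8]], Q = [[1, 3, 5, 6, 8, 10], [2, 9], [4], [7]]

Insert each entry of the permutation into P by Schensted row insertion, recording in Q the position of each new cell.

Insert 8: appended to row 1. P = [[8]], Q = [[1]].
Insert 2: 2 bumps 8 from row 1; 8 starts row 2. P = [[2], [8]], Q = [[1], [2]].
Insert 7: appended to row 1. P = [[2, 7], [8]], Q = [[1, 3], [2]].
Insert 3: 3 bumps 7 from row 1; 7 bumps 8 from row 2; 8 starts row 3. P = [[2, 3], [7], [8]], Q = [[1, 3], [2], [4]].
Insert 4: appended to row 1. P = [[2, 3, 4], [7], [8]], Q = [[1, 3, 5], [2], [4]].
Insert 5: appended to row 1. P = [[2, 3, 4, 5], [7], [8]], Q = [[1, 3, 5, 6], [2], [4]].
Insert 1: 1 bumps 2 from row 1; 2 bumps 7 from row 2; 7 bumps 8 from row 3; 8 starts row 4. P = [[1, 3, 4, 5], [2], [7], [8]], Q = [[1, 3, 5, 6], [2], [4], [7]].
Insert 9: appended to row 1. P = [[1, 3, 4, 5, 9], [2], [7], [8]], Q = [[1, 3, 5, 6, 8], [2], [4], [7]].
Insert 6: 6 bumps 9 from row 1; 9 appends to row 2. P = [[1, 3, 4, 5, 6], [2, 9], [7], [8]], Q = [[1, 3, 5, 6, 8], [2, 9], [4], [7]].
Insert 10: appended to row 1. P = [[1, 3, 4, 5, 6, 10], [2, 9], [7], [8]], Q = [[1, 3, 5, 6, 8, 10], [2, 9], [4], [7]].

So P = [[1, 3, 4, 5, 6, 10], [2, 9], [7], [8]], Q = [[1, 3, 5, 6, 8, 10], [2, 9], [4], [7]].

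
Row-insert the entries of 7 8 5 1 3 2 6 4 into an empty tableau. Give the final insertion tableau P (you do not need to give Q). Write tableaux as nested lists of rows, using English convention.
P = [[1, 2, 4], [3, 6], [5, 8], [7]]

Insert 7: appended to row 1. P = [[7]].
Insert 8: appended to row 1. P = [[7, 8]].
Insert 5: 5 bumps 7 from row 1; 7 starts row 2. P = [[5, 8], [7]].
Insert 1: 1 bumps 5 from row 1; 5 bumps 7 from row 2; 7 starts row 3. P = [[1, 8], [5], [7]].
Insert 3: 3 bumps 8 from row 1; 8 appends to row 2. P = [[1, 3], [5, 8], [7]].
Insert 2: 2 bumps 3 from row 1; 3 bumps 5 from row 2; 5 bumps 7 from row 3; 7 starts row 4. P = [[1, 2], [3, 8], [5], [7]].
Insert 6: appended to row 1. P = [[1, 2, 6], [3, 8], [5], [7]].
Insert 4: 4 bumps 6 from row 1; 6 bumps 8 from row 2; 8 appends to row 3. P = [[1, 2, 4], [3, 6], [5, 8], [7]].

So P = [[1, 2, 4], [3, 6], [5, 8], [7]].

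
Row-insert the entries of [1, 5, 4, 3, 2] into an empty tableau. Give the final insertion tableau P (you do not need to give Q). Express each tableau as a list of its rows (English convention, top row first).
P = [[1, 2], [3], [4], [5]]

Insert 1: appended to row 1. P = [[1]].
Insert 5: appended to row 1. P = [[1, 5]].
Insert 4: 4 bumps 5 from row 1; 5 starts row 2. P = [[1, 4], [5]].
Insert 3: 3 bumps 4 from row 1; 4 bumps 5 from row 2; 5 starts row 3. P = [[1, 3], [4], [5]].
Insert 2: 2 bumps 3 from row 1; 3 bumps 4 from row 2; 4 bumps 5 from row 3; 5 starts row 4. P = [[1, 2], [3], [4], [5]].

So P = [[1, 2], [3], [4], [5]].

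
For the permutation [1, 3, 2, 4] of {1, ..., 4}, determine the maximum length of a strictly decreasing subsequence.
2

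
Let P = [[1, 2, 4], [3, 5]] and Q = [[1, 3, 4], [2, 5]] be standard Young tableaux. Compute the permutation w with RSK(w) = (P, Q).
Reverse the RSK construction: for i from n down to 1, find the cell of Q containing i, remove the entry at that cell from P, and reverse-bump it up through P; the value ejected from row 1 is w(i).

Step i=5: Q has 5 at row 2, column 2; remove 5 from row 2 of P and reverse-bump: 5 enters row 1 and ejects 4. So w(5) = 4. P is now [[1, 2, 5], [3]].
Step i=4: Q has 4 at row 1, column 3; remove that cell from P, ejecting 5. So w(4) = 5. P is now [[1, 2], [3]].
Step i=3: Q has 3 at row 1, column 2; remove that cell from P, ejecting 2. So w(3) = 2. P is now [[1], [3]].
Step i=2: Q has 2 at row 2, column 1; remove 3 from row 2 of P and reverse-bump: 3 enters row 1 and ejects 1. So w(2) = 1. P is now [[3]].
Step i=1: Q has 1 at row 1, column 1; remove that cell from P, ejecting 3. So w(1) = 3. P is now [].

So w = 3 1 2 5 4.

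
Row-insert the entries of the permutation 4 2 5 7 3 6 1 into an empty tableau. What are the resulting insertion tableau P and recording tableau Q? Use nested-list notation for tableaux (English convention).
Insert each entry of the permutation into P by Schensted row insertion, recording in Q the position of each new cell.

Insert 4: appended to row 1. P = [[4]].
Insert 2: 2 bumps 4 from row 1; 4 starts row 2. P = [[2], [4]].
Insert 5: appended to row 1. P = [[2, 5], [4]].
Insert 7: appended to row 1. P = [[2, 5, 7], [4]].
Insert 3: 3 bumps 5 from row 1; 5 appends to row 2. P = [[2, 3, 7], [4, 5]].
Insert 6: 6 bumps 7 from row 1; 7 appends to row 2. P = [[2, 3, 6], [4, 5, 7]].
Insert 1: 1 bumps 2 from row 1; 2 bumps 4 from row 2; 4 starts row 3. P = [[1, 3, 6], [2, 5, 7], [4]].

So P = [[1, 3, 6], [2, 5, 7], [4]], Q = [[1, 3, 4], [2, 5, 6], [7]].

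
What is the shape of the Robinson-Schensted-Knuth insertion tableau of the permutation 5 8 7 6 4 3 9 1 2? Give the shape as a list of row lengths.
[3, 2, 1, 1, 1, 1]

Row-insert each entry into an empty tableau.

After inserting 5: P = [[5]].
After inserting 8: P = [[5, 8]].
After inserting 7: P = [[5, 7], [8]].
After inserting 6: P = [[5, 6], [7], [8]].
After inserting 4: P = [[4, 6], [5], [7], [8]].
After inserting 3: P = [[3, 6], [4], [5], [7], [8]].
After inserting 9: P = [[3, 6, 9], [4], [5], [7], [8]].
After inserting 1: P = [[1, 6, 9], [3], [4], [5], [7], [8]].
After inserting 2: P = [[1, 2, 9], [3, 6], [4], [5], [7], [8]].

The final insertion tableau P = [[1, 2, 9], [3, 6], [4], [5], [7], [8]] has shape [3, 2, 1, 1, 1, 1].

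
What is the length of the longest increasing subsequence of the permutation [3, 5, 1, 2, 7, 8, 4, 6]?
4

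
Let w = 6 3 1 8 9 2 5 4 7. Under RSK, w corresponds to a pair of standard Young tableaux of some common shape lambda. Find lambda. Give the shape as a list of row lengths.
[4, 3, 2]

Row-insert each entry into an empty tableau.

After inserting 6: P = [[6]].
After inserting 3: P = [[3], [6]].
After inserting 1: P = [[1], [3], [6]].
After inserting 8: P = [[1, 8], [3], [6]].
After inserting 9: P = [[1, 8, 9], [3], [6]].
After inserting 2: P = [[1, 2, 9], [3, 8], [6]].
After inserting 5: P = [[1, 2, 5], [3, 8, 9], [6]].
After inserting 4: P = [[1, 2, 4], [3, 5, 9], [6, 8]].
After inserting 7: P = [[1, 2, 4, 7], [3, 5, 9], [6, 8]].

The final insertion tableau P = [[1, 2, 4, 7], [3, 5, 9], [6, 8]] has shape [4, 3, 2].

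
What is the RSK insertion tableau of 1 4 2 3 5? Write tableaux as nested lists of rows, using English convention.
P = [[1, 2, 3, 5], [4]]

After inserting 1: P = [[1]].
After inserting 4: P = [[1, 4]].
After inserting 2: P = [[1, 2], [4]].
After inserting 3: P = [[1, 2, 3], [4]].
After inserting 5: P = [[1, 2, 3, 5], [4]].

So P = [[1, 2, 3, 5], [4]].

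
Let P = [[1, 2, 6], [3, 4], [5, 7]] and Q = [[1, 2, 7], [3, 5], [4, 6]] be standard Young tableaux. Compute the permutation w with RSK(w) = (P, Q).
5 7 3 1 4 2 6

Reverse the RSK construction: for i from n down to 1, find the cell of Q containing i, remove the entry at that cell from P, and reverse-bump it up through P; the value ejected from row 1 is w(i).

Step i=7: Q has 7 at row 1, column 3; remove that cell from P, ejecting 6. So w(7) = 6. P is now [[1, 2], [3, 4], [5, 7]].
Step i=6: Q has 6 at row 3, column 2; remove 7 from row 3 of P and reverse-bump: 7 enters row 2 and ejects 4; 4 enters row 1 and ejects 2. So w(6) = 2. P is now [[1, 4], [3, 7], [5]].
Step i=5: Q has 5 at row 2, column 2; remove 7 from row 2 of P and reverse-bump: 7 enters row 1 and ejects 4. So w(5) = 4. P is now [[1, 7], [3], [5]].
Step i=4: Q has 4 at row 3, column 1; remove 5 from row 3 of P and reverse-bump: 5 enters row 2 and ejects 3; 3 enters row 1 and ejects 1. So w(4) = 1. P is now [[3, 7], [5]].
Step i=3: Q has 3 at row 2, column 1; remove 5 from row 2 of P and reverse-bump: 5 enters row 1 and ejects 3. So w(3) = 3. P is now [[5, 7]].
Step i=2: Q has 2 at row 1, column 2; remove that cell from P, ejecting 7. So w(2) = 7. P is now [[5]].
Step i=1: Q has 1 at row 1, column 1; remove that cell from P, ejecting 5. So w(1) = 5. P is now [].

So w = 5 7 3 1 4 2 6.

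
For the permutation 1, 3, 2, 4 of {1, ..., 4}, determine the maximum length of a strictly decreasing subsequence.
2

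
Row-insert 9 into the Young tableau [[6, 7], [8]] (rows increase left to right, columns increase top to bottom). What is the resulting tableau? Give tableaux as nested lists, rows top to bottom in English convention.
9 is larger than every entry of row 1, so it is appended to row 1. The new tableau is [[6, 7, 9], [8]].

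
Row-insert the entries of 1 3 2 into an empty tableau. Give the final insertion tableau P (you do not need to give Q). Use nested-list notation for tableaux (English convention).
Insert 1: appended to row 1. P = [[1]].
Insert 3: appended to row 1. P = [[1, 3]].
Insert 2: 2 bumps 3 from row 1; 3 starts row 2. P = [[1, 2], [3]].

So P = [[1, 2], [3]].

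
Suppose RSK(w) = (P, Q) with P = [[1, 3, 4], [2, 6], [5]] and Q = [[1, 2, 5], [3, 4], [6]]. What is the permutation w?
5 6 2 3 4 1

Reverse the RSK construction: for i from n down to 1, find the cell of Q containing i, remove the entry at that cell from P, and reverse-bump it up through P; the value ejected from row 1 is w(i).

Step i=6: Q has 6 at row 3, column 1; remove 5 from row 3 of P and reverse-bump: 5 enters row 2 and ejects 2; 2 enters row 1 and ejects 1. So w(6) = 1. P is now [[2, 3, 4], [5, 6]].
Step i=5: Q has 5 at row 1, column 3; remove that cell from P, ejecting 4. So w(5) = 4. P is now [[2, 3], [5, 6]].
Step i=4: Q has 4 at row 2, column 2; remove 6 from row 2 of P and reverse-bump: 6 enters row 1 and ejects 3. So w(4) = 3. P is now [[2, 6], [5]].
Step i=3: Q has 3 at row 2, column 1; remove 5 from row 2 of P and reverse-bump: 5 enters row 1 and ejects 2. So w(3) = 2. P is now [[5, 6]].
Step i=2: Q has 2 at row 1, column 2; remove that cell from P, ejecting 6. So w(2) = 6. P is now [[5]].
Step i=1: Q has 1 at row 1, column 1; remove that cell from P, ejecting 5. So w(1) = 5. P is now [].

So w = 5 6 2 3 4 1.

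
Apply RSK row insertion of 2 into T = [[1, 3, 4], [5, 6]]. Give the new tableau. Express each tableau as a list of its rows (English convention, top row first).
In row 1, 2 replaces 3 (the leftmost entry greater than 2); 3 is bumped to row 2. In row 2, 3 replaces 5 (the leftmost entry greater than 3); 5 is bumped to row 3. 5 starts a new row 3. The new tableau is [[1, 2, 4], [3, 6], [5]].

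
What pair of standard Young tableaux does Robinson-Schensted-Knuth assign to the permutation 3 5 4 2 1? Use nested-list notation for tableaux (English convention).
Insert each entry of the permutation into P by Schensted row insertion, recording in Q the position of each new cell.

Insert 3: appended to row 1. P = [[3]], Q = [[1]].
Insert 5: appended to row 1. P = [[3, 5]], Q = [[1, 2]].
Insert 4: 4 bumps 5 from row 1; 5 starts row 2. P = [[3, 4], [5]], Q = [[1, 2], [3]].
Insert 2: 2 bumps 3 from row 1; 3 bumps 5 from row 2; 5 starts row 3. P = [[2, 4], [3], [5]], Q = [[1, 2], [3], [4]].
Insert 1: 1 bumps 2 from row 1; 2 bumps 3 from row 2; 3 bumps 5 from row 3; 5 starts row 4. P = [[1, 4], [2], [3], [5]], Q = [[1, 2], [3], [4], [5]].

So P = [[1, 4], [2], [3], [5]], Q = [[1, 2], [3], [4], [5]].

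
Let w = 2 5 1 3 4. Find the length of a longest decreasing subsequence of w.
2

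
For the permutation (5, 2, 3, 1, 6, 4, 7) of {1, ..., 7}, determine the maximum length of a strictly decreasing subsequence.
3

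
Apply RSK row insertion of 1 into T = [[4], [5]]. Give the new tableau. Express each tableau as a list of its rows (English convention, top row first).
[[1], [4], [5]]

In row 1, 1 replaces 4 (the leftmost entry greater than 1); 4 is bumped to row 2. In row 2, 4 replaces 5 (the leftmost entry greater than 4); 5 is bumped to row 3. 5 starts a new row 3. The new tableau is [[1], [4], [5]].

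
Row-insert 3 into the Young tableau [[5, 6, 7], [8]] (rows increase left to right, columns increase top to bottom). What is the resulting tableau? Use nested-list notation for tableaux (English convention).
In row 1, 3 replaces 5 (the leftmost entry greater than 3); 5 is bumped to row 2. In row 2, 5 replaces 8 (the leftmost entry greater than 5); 8 is bumped to row 3. 8 starts a new row 3. The new tableau is [[3, 6, 7], [5], [8]].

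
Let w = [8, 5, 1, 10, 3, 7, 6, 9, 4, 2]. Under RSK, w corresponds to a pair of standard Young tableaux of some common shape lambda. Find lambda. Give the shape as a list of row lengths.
Row-insert each entry into an empty tableau.

After inserting 8: P = [[8]].
After inserting 5: P = [[5], [8]].
After inserting 1: P = [[1], [5], [8]].
After inserting 10: P = [[1, 10], [5], [8]].
After inserting 3: P = [[1, 3], [5, 10], [8]].
After inserting 7: P = [[1, 3, 7], [5, 10], [8]].
After inserting 6: P = [[1, 3, 6], [5, 7], [8, 10]].
After inserting 9: P = [[1, 3, 6, 9], [5, 7], [8, 10]].
After inserting 4: P = [[1, 3, 4, 9], [5, 6], [7, 10], [8]].
After inserting 2: P = [[1, 2, 4, 9], [3, 6], [5, 10], [7], [8]].

The final insertion tableau P = [[1, 2, 4, 9], [3, 6], [5, 10], [7], [8]] has shape [4, 2, 2, 1, 1].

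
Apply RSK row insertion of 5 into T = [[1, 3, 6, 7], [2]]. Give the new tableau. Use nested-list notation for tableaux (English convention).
[[1, 3, 5, 7], [2, 6]]

In row 1, 5 replaces 6 (the leftmost entry greater than 5); 6 is bumped to row 2. 6 is appended to row 2. The new tableau is [[1, 3, 5, 7], [2, 6]].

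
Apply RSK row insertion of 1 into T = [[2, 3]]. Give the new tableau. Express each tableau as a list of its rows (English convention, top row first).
[[1, 3], [2]]

In row 1, 1 replaces 2 (the leftmost entry greater than 1); 2 is bumped to row 2. 2 starts a new row 2. The new tableau is [[1, 3], [2]].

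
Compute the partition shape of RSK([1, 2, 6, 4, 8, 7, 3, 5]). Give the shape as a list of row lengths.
Row-insert each entry into an empty tableau.

After inserting 1: P = [[1]].
After inserting 2: P = [[1, 2]].
After inserting 6: P = [[1, 2, 6]].
After inserting 4: P = [[1, 2, 4], [6]].
After inserting 8: P = [[1, 2, 4, 8], [6]].
After inserting 7: P = [[1, 2, 4, 7], [6, 8]].
After inserting 3: P = [[1, 2, 3, 7], [4, 8], [6]].
After inserting 5: P = [[1, 2, 3, 5], [4, 7], [6, 8]].

The final insertion tableau P = [[1, 2, 3, 5], [4, 7], [6, 8]] has shape [4, 2, 2].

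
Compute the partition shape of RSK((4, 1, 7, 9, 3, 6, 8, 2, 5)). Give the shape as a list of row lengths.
[4, 3, 2]

Row-insert each entry into an empty tableau.

After inserting 4: P = [[4]].
After inserting 1: P = [[1], [4]].
After inserting 7: P = [[1, 7], [4]].
After inserting 9: P = [[1, 7, 9], [4]].
After inserting 3: P = [[1, 3, 9], [4, 7]].
After inserting 6: P = [[1, 3, 6], [4, 7, 9]].
After inserting 8: P = [[1, 3, 6, 8], [4, 7, 9]].
After inserting 2: P = [[1, 2, 6, 8], [3, 7, 9], [4]].
After inserting 5: P = [[1, 2, 5, 8], [3, 6, 9], [4, 7]].

The final insertion tableau P = [[1, 2, 5, 8], [3, 6, 9], [4, 7]] has shape [4, 3, 2].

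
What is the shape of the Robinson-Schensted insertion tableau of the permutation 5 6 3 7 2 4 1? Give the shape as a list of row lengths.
Row-insert each entry into an empty tableau.

After inserting 5: P = [[5]].
After inserting 6: P = [[5, 6]].
After inserting 3: P = [[3, 6], [5]].
After inserting 7: P = [[3, 6, 7], [5]].
After inserting 2: P = [[2, 6, 7], [3], [5]].
After inserting 4: P = [[2, 4, 7], [3, 6], [5]].
After inserting 1: P = [[1, 4, 7], [2, 6], [3], [5]].

The final insertion tableau P = [[1, 4, 7], [2, 6], [3], [5]] has shape [3, 2, 1, 1].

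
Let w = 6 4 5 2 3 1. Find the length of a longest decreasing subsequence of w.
4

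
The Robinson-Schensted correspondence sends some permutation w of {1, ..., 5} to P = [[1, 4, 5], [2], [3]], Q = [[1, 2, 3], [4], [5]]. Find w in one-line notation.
3 4 5 2 1

Reverse the RSK construction: for i from n down to 1, find the cell of Q containing i, remove the entry at that cell from P, and reverse-bump it up through P; the value ejected from row 1 is w(i).

Step i=5: Q has 5 at row 3, column 1; remove 3 from row 3 of P and reverse-bump: 3 enters row 2 and ejects 2; 2 enters row 1 and ejects 1. So w(5) = 1. P is now [[2, 4, 5], [3]].
Step i=4: Q has 4 at row 2, column 1; remove 3 from row 2 of P and reverse-bump: 3 enters row 1 and ejects 2. So w(4) = 2. P is now [[3, 4, 5]].
Step i=3: Q has 3 at row 1, column 3; remove that cell from P, ejecting 5. So w(3) = 5. P is now [[3, 4]].
Step i=2: Q has 2 at row 1, column 2; remove that cell from P, ejecting 4. So w(2) = 4. P is now [[3]].
Step i=1: Q has 1 at row 1, column 1; remove that cell from P, ejecting 3. So w(1) = 3. P is now [].

So w = 3 4 5 2 1.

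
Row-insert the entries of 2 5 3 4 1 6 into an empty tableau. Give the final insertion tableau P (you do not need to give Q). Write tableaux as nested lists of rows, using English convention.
P = [[1, 3, 4, 6], [2], [5]]

Insert 2: appended to row 1. P = [[2]].
Insert 5: appended to row 1. P = [[2, 5]].
Insert 3: 3 bumps 5 from row 1; 5 starts row 2. P = [[2, 3], [5]].
Insert 4: appended to row 1. P = [[2, 3, 4], [5]].
Insert 1: 1 bumps 2 from row 1; 2 bumps 5 from row 2; 5 starts row 3. P = [[1, 3, 4], [2], [5]].
Insert 6: appended to row 1. P = [[1, 3, 4, 6], [2], [5]].

So P = [[1, 3, 4, 6], [2], [5]].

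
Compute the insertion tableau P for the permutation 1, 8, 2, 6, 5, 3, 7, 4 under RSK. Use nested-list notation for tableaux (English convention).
P = [[1, 2, 3, 4], [5, 7], [6], [8]]

Insert 1: appended to row 1. P = [[1]].
Insert 8: appended to row 1. P = [[1, 8]].
Insert 2: 2 bumps 8 from row 1; 8 starts row 2. P = [[1, 2], [8]].
Insert 6: appended to row 1. P = [[1, 2, 6], [8]].
Insert 5: 5 bumps 6 from row 1; 6 bumps 8 from row 2; 8 starts row 3. P = [[1, 2, 5], [6], [8]].
Insert 3: 3 bumps 5 from row 1; 5 bumps 6 from row 2; 6 bumps 8 from row 3; 8 starts row 4. P = [[1, 2, 3], [5], [6], [8]].
Insert 7: appended to row 1. P = [[1, 2, 3, 7], [5], [6], [8]].
Insert 4: 4 bumps 7 from row 1; 7 appends to row 2. P = [[1, 2, 3, 4], [5, 7], [6], [8]].

So P = [[1, 2, 3, 4], [5, 7], [6], [8]].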